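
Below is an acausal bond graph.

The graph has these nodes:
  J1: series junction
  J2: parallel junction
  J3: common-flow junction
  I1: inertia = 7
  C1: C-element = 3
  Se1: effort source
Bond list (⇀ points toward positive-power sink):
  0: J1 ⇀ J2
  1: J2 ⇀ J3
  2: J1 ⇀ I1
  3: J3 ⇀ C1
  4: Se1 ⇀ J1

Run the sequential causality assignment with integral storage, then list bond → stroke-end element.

#0 stroke→J1
#1 stroke→J2
#2 stroke→I1
#3 stroke→J3
#4 stroke→J1

bond 4 |J1  (source Se1 imposes e)
bond 2 |I1  (I1: I, integral causality)
bond 0 |J1  (J1: bond 2 brought flow, rest push out)
bond 1 |J2  (closing 0-jn rule on J2)
bond 3 |J3  (1-jn J3 has f-setter on 1)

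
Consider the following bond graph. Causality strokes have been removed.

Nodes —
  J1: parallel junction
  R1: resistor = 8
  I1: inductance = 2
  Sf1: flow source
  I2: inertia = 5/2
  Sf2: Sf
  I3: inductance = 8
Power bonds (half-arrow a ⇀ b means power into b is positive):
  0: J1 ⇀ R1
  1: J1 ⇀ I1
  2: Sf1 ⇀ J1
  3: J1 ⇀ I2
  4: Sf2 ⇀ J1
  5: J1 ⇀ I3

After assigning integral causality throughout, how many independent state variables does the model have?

b2 stroke→Sf1  (Sf1: flow source, stroke at near end)
b4 stroke→Sf2  (Sf2: flow source, stroke at near end)
b1 stroke→I1  (I1 outputs flow p/I1)
b3 stroke→I2  (I2 integral (f out))
b5 stroke→I3  (I3 outputs flow p/I3)
b0 stroke→J1  (J1 needs exactly one e-in)

3  (I1, I2, I3 all integral)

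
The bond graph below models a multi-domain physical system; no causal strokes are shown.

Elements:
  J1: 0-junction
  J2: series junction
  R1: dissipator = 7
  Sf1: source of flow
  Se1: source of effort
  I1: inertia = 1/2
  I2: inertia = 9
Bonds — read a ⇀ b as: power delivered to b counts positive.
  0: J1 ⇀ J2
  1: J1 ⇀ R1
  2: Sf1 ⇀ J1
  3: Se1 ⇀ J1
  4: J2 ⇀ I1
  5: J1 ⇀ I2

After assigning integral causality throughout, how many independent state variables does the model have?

bond 2 |Sf1  (Sf1: flow source, stroke at near end)
bond 3 |J1  (Se1 fixes effort; stroke away)
bond 0 |J2  (J1: bond 3 brought effort, rest push out)
bond 1 |R1  (0-jn J1 has e-setter on 3)
bond 5 |I2  (J1: bond 3 brought effort, rest push out)
bond 4 |I1  (only one flow-in slot at J2)

2  (I1, I2 all integral)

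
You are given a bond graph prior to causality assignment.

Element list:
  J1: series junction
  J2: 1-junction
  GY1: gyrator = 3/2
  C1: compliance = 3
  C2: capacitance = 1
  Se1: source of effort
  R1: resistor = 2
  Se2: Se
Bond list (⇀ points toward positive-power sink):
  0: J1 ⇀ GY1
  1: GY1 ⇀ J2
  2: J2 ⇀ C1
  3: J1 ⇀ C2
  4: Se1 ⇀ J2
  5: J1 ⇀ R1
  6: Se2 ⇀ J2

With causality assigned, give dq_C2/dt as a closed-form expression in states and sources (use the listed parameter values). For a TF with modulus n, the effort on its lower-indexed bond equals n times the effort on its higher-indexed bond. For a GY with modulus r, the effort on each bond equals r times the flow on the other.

#4 →J2  (Se1 fixes effort; stroke away)
#6 →J2  (Se2: effort source, stroke at far end)
#2 →J2  (C1: C, integral causality)
#1 →GY1  (J2: last free bond brings flow in)
#0 →GY1  (through GY1, causality inverts; strokes same side of GY1)
#3 →J1  (J1: bond 0 brought flow, rest push out)
#5 →J1  (J1: bond 0 brought flow, rest push out)

dq_C2/dt = -2*E_Se1/3 - 2*E_Se2/3 + 2*q_C1/9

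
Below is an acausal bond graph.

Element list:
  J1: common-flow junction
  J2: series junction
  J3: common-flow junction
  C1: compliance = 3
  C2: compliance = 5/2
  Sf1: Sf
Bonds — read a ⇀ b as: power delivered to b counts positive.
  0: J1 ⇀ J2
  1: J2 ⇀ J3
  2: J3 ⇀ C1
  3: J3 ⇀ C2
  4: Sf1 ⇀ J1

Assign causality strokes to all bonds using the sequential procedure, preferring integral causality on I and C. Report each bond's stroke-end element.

#0 stroke at J1
#1 stroke at J2
#2 stroke at J3
#3 stroke at J3
#4 stroke at Sf1

#4 |Sf1  (Sf1 fixes flow; stroke at Sf1)
#0 |J1  (1-jn J1 has f-setter on 4)
#1 |J2  (common-f at J2 fixed by 0)
#2 |J3  (J3 flow already set via bond 1)
#3 |J3  (common-f at J3 fixed by 1)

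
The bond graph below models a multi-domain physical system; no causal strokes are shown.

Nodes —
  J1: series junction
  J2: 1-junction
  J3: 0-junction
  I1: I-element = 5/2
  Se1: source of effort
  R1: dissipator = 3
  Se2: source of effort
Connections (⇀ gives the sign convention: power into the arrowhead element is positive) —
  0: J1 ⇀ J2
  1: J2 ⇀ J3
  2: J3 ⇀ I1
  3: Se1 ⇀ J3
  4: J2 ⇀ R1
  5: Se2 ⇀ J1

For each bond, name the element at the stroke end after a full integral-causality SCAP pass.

bond 0 stroke at J2
bond 1 stroke at J2
bond 2 stroke at I1
bond 3 stroke at J3
bond 4 stroke at R1
bond 5 stroke at J1

β3 →J3  (source Se1 imposes e)
β5 →J1  (Se2 fixes effort; stroke away)
β0 →J2  (J1: last free bond brings flow in)
β1 →J2  (0-jn J3 has e-setter on 3)
β2 →I1  (J3: bond 3 brought effort, rest push out)
β4 →R1  (closing 1-jn rule on J2)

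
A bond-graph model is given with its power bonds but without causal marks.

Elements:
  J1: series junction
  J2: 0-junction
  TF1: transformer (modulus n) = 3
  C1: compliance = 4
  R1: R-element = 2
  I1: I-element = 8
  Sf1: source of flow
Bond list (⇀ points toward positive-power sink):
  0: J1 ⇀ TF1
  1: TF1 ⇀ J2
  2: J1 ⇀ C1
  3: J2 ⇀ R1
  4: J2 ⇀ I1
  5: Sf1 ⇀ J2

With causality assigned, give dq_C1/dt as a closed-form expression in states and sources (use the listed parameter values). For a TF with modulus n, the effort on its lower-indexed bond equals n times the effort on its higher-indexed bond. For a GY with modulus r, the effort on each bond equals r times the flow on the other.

b5 |Sf1  (Sf1: flow source, stroke at near end)
b2 |J1  (C1 integral (e out))
b0 |TF1  (only one flow-in slot at J1)
b1 |J2  (TF TF1: opposite of bond 0)
b3 |R1  (common-e at J2 fixed by 1)
b4 |I1  (0-jn J2 has e-setter on 1)

dq_C1/dt = -F_Sf1/3 + p_I1/24 - q_C1/72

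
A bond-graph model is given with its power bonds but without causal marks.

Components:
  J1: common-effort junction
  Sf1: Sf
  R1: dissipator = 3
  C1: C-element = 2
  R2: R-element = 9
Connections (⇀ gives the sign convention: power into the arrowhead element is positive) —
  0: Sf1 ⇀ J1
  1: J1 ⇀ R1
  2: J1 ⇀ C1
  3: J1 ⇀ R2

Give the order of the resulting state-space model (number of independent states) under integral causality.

1  (C1 all integral)

#0 |Sf1  (Sf1 (Sf) sets flow on bond)
#2 |J1  (prefer integral on C1)
#1 |R1  (J1: bond 2 brought effort, rest push out)
#3 |R2  (0-jn J1 has e-setter on 2)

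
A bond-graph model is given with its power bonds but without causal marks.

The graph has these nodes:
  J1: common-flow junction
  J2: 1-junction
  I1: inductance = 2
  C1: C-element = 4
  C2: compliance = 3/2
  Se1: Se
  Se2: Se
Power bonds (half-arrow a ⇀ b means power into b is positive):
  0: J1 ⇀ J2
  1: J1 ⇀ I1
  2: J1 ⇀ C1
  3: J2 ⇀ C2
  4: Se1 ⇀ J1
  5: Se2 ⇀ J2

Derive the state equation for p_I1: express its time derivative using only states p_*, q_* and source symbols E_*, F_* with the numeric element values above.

bond 4 stroke→J1  (Se1 fixes effort; stroke away)
bond 5 stroke→J2  (Se2 fixes effort; stroke away)
bond 1 stroke→I1  (I1 outputs flow p/I1)
bond 0 stroke→J1  (1-jn J1 has f-setter on 1)
bond 2 stroke→J1  (common-f at J1 fixed by 1)
bond 3 stroke→J2  (1-jn J2 has f-setter on 0)

dp_I1/dt = E_Se1 + E_Se2 - q_C1/4 - 2*q_C2/3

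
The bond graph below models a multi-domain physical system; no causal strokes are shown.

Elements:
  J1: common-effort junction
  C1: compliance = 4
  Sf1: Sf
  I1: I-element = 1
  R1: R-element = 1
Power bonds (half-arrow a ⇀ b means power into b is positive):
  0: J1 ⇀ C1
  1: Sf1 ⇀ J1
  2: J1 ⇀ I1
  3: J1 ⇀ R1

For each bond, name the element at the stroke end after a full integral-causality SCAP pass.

b1 stroke at Sf1  (Sf1 fixes flow; stroke at Sf1)
b0 stroke at J1  (prefer integral on C1)
b2 stroke at I1  (common-e at J1 fixed by 0)
b3 stroke at R1  (J1: bond 0 brought effort, rest push out)

#0 stroke at J1
#1 stroke at Sf1
#2 stroke at I1
#3 stroke at R1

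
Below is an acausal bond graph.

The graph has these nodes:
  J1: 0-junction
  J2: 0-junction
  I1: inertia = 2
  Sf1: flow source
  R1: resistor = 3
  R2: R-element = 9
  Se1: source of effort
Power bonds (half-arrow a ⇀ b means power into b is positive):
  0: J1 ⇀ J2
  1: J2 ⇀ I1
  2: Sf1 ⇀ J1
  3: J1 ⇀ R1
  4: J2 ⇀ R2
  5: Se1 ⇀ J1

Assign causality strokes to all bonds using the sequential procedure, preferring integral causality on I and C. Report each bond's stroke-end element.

b0 →J2
b1 →I1
b2 →Sf1
b3 →R1
b4 →R2
b5 →J1

b2 stroke at Sf1  (Sf1: flow source, stroke at near end)
b5 stroke at J1  (Se1: effort source, stroke at far end)
b0 stroke at J2  (J1: bond 5 brought effort, rest push out)
b3 stroke at R1  (J1 effort already set via bond 5)
b1 stroke at I1  (0-jn J2 has e-setter on 0)
b4 stroke at R2  (common-e at J2 fixed by 0)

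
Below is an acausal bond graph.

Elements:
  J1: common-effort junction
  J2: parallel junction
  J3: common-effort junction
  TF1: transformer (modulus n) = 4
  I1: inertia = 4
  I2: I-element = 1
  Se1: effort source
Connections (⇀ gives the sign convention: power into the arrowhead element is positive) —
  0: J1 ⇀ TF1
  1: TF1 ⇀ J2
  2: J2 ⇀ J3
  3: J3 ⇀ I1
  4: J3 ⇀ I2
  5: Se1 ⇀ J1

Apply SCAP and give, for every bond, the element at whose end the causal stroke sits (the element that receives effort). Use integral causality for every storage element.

b5 →J1  (source Se1 imposes e)
b0 →TF1  (common-e at J1 fixed by 5)
b1 →J2  (TF1: transformer flips bond 0)
b2 →J3  (common-e at J2 fixed by 1)
b3 →I1  (0-jn J3 has e-setter on 2)
b4 →I2  (J3: bond 2 brought effort, rest push out)

β0 |TF1
β1 |J2
β2 |J3
β3 |I1
β4 |I2
β5 |J1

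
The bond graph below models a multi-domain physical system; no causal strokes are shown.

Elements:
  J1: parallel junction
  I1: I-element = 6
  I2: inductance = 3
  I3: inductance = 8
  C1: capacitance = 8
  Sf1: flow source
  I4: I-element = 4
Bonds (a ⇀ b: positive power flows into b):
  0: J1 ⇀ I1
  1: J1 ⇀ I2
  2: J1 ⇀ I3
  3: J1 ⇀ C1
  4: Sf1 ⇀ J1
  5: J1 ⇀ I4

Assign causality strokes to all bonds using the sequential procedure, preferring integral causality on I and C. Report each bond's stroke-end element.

β4 →Sf1  (Sf1 (Sf) sets flow on bond)
β0 →I1  (I1: I, integral causality)
β1 →I2  (I2 integral (f out))
β2 →I3  (prefer integral on I3)
β3 →J1  (C1: C, integral causality)
β5 →I4  (0-jn J1 has e-setter on 3)

β0 stroke→I1
β1 stroke→I2
β2 stroke→I3
β3 stroke→J1
β4 stroke→Sf1
β5 stroke→I4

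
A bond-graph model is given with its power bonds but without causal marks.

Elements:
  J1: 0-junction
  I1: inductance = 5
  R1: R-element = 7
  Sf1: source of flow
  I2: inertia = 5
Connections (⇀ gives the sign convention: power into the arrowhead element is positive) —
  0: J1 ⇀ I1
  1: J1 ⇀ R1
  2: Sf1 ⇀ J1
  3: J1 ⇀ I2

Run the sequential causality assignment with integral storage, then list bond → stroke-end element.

#2 stroke at Sf1  (Sf1: flow source, stroke at near end)
#0 stroke at I1  (I1 integral (f out))
#3 stroke at I2  (I2 outputs flow p/I2)
#1 stroke at J1  (closing 0-jn rule on J1)

bond 0 |I1
bond 1 |J1
bond 2 |Sf1
bond 3 |I2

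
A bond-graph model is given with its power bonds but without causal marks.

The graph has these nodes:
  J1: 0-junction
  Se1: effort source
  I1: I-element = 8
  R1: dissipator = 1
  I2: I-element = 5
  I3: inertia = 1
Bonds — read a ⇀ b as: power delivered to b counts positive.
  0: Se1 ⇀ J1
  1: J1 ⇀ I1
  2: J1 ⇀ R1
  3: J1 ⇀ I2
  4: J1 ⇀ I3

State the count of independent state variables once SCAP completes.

3  (I1, I2, I3 all integral)

bond 0 →J1  (Se1: effort source, stroke at far end)
bond 1 →I1  (common-e at J1 fixed by 0)
bond 2 →R1  (common-e at J1 fixed by 0)
bond 3 →I2  (common-e at J1 fixed by 0)
bond 4 →I3  (0-jn J1 has e-setter on 0)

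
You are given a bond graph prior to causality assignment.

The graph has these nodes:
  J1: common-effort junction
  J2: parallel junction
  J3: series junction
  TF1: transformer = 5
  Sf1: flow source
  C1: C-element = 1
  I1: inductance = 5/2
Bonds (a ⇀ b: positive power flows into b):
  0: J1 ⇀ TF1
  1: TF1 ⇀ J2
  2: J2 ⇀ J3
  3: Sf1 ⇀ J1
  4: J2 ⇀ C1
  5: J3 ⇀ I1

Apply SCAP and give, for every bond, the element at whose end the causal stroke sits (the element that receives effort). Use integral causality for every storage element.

bond 0 →J1
bond 1 →TF1
bond 2 →J3
bond 3 →Sf1
bond 4 →J2
bond 5 →I1

β3 stroke→Sf1  (Sf1 fixes flow; stroke at Sf1)
β0 stroke→J1  (J1 needs exactly one e-in)
β1 stroke→TF1  (TF TF1: opposite of bond 0)
β4 stroke→J2  (prefer integral on C1)
β2 stroke→J3  (J2 effort already set via bond 4)
β5 stroke→I1  (closing 1-jn rule on J3)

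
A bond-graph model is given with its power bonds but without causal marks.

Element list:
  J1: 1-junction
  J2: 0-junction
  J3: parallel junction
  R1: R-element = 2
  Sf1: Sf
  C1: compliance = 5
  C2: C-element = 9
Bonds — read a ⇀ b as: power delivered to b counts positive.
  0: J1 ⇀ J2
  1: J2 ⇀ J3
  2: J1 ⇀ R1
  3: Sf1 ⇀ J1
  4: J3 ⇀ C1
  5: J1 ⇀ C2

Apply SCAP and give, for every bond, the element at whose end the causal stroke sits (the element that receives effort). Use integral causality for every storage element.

bond 3 stroke→Sf1  (source Sf1 imposes f)
bond 0 stroke→J1  (common-f at J1 fixed by 3)
bond 2 stroke→J1  (1-jn J1 has f-setter on 3)
bond 5 stroke→J1  (1-jn J1 has f-setter on 3)
bond 1 stroke→J2  (only one effort-in slot at J2)
bond 4 stroke→J3  (closing 0-jn rule on J3)

bond 0 stroke→J1
bond 1 stroke→J2
bond 2 stroke→J1
bond 3 stroke→Sf1
bond 4 stroke→J3
bond 5 stroke→J1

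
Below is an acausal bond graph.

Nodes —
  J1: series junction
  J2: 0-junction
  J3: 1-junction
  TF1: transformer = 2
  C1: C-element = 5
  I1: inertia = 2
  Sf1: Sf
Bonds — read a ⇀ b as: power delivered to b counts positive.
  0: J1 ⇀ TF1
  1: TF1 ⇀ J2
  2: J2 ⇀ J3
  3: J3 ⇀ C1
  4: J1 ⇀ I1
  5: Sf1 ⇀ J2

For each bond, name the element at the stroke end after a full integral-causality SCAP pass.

β0 stroke→J1
β1 stroke→TF1
β2 stroke→J2
β3 stroke→J3
β4 stroke→I1
β5 stroke→Sf1

b5 |Sf1  (Sf1 (Sf) sets flow on bond)
b3 |J3  (C1 outputs effort q/C1)
b2 |J2  (closing 1-jn rule on J3)
b1 |TF1  (0-jn J2 has e-setter on 2)
b0 |J1  (TF TF1: opposite of bond 1)
b4 |I1  (J1 needs exactly one f-in)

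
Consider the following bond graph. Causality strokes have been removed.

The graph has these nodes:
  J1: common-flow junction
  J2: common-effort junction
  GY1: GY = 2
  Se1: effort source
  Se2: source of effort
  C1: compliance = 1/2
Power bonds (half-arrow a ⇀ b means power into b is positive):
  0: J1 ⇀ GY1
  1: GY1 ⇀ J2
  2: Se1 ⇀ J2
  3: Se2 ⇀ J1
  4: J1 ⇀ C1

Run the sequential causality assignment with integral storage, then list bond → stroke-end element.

#0 |GY1
#1 |GY1
#2 |J2
#3 |J1
#4 |J1

β2 |J2  (source Se1 imposes e)
β3 |J1  (Se2 (Se) sets effort on bond)
β1 |GY1  (J2: bond 2 brought effort, rest push out)
β0 |GY1  (GY1: gyrator matches bond 1)
β4 |J1  (common-f at J1 fixed by 0)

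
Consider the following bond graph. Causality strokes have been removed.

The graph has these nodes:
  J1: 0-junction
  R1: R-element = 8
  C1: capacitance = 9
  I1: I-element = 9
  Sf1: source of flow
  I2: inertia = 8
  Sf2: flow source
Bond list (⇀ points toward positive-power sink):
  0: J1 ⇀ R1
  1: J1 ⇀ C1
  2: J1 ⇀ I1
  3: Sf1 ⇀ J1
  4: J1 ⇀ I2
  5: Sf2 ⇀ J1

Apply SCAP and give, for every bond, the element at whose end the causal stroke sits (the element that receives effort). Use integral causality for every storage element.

bond 3 stroke at Sf1  (Sf1 (Sf) sets flow on bond)
bond 5 stroke at Sf2  (Sf2 (Sf) sets flow on bond)
bond 1 stroke at J1  (C1 integral (e out))
bond 0 stroke at R1  (common-e at J1 fixed by 1)
bond 2 stroke at I1  (J1 effort already set via bond 1)
bond 4 stroke at I2  (J1: bond 1 brought effort, rest push out)

bond 0 |R1
bond 1 |J1
bond 2 |I1
bond 3 |Sf1
bond 4 |I2
bond 5 |Sf2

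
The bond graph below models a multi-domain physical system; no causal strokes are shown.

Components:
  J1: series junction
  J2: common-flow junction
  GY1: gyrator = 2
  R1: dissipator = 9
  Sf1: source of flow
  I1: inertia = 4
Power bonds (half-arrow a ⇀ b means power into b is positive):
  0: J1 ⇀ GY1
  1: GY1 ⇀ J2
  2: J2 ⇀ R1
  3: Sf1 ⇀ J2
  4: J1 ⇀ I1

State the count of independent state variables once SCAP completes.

1  (I1 all integral)

b3 stroke at Sf1  (source Sf1 imposes f)
b1 stroke at J2  (common-f at J2 fixed by 3)
b2 stroke at J2  (common-f at J2 fixed by 3)
b0 stroke at J1  (GY1 both-in/both-out from 1)
b4 stroke at I1  (only one flow-in slot at J1)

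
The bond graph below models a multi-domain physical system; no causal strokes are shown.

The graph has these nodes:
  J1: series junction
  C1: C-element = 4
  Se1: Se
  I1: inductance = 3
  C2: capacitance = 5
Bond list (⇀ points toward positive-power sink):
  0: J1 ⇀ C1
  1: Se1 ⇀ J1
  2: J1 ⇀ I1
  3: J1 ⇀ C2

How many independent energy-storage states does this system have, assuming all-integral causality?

#1 stroke→J1  (source Se1 imposes e)
#0 stroke→J1  (C1 integral (e out))
#2 stroke→I1  (I1 outputs flow p/I1)
#3 stroke→J1  (common-f at J1 fixed by 2)

3  (C1, C2, I1 all integral)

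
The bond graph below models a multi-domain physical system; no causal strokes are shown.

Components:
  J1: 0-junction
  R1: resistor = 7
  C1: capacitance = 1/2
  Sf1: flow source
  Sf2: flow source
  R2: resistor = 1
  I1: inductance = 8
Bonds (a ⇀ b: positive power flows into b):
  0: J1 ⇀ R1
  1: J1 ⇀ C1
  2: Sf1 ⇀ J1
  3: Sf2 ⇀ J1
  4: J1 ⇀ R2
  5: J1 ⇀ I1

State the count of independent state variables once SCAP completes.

b2 →Sf1  (Sf1: flow source, stroke at near end)
b3 →Sf2  (source Sf2 imposes f)
b1 →J1  (C1 outputs effort q/C1)
b0 →R1  (0-jn J1 has e-setter on 1)
b4 →R2  (0-jn J1 has e-setter on 1)
b5 →I1  (J1 effort already set via bond 1)

2  (C1, I1 all integral)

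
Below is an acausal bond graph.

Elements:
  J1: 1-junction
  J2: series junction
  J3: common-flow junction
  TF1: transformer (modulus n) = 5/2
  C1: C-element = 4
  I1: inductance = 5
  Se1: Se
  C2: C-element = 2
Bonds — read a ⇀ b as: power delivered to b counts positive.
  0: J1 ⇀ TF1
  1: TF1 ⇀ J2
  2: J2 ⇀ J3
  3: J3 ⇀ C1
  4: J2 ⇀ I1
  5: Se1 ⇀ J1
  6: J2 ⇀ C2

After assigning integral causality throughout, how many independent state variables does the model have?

3  (C1, C2, I1 all integral)

b5 →J1  (source Se1 imposes e)
b0 →TF1  (only one flow-in slot at J1)
b1 →J2  (TF TF1: opposite of bond 0)
b3 →J3  (C1 integral (e out))
b2 →J2  (J3: last free bond brings flow in)
b4 →I1  (prefer integral on I1)
b6 →J2  (common-f at J2 fixed by 4)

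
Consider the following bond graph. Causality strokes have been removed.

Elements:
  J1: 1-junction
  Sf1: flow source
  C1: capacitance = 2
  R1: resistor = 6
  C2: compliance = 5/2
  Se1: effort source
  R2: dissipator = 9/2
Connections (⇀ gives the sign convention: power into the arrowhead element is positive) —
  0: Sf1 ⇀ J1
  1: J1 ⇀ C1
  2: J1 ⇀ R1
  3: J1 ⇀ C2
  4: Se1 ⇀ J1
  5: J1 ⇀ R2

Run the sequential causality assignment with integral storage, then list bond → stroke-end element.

β0 →Sf1  (Sf1 (Sf) sets flow on bond)
β4 →J1  (Se1 (Se) sets effort on bond)
β1 →J1  (1-jn J1 has f-setter on 0)
β2 →J1  (J1 flow already set via bond 0)
β3 →J1  (J1 flow already set via bond 0)
β5 →J1  (J1: bond 0 brought flow, rest push out)

#0 stroke at Sf1
#1 stroke at J1
#2 stroke at J1
#3 stroke at J1
#4 stroke at J1
#5 stroke at J1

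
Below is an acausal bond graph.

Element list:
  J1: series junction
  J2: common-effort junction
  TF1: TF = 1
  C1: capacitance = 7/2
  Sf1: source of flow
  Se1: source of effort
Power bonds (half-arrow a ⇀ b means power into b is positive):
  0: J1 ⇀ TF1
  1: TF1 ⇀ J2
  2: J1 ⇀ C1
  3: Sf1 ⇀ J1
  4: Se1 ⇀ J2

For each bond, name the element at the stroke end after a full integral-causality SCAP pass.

β0 →J1
β1 →TF1
β2 →J1
β3 →Sf1
β4 →J2

b3 stroke at Sf1  (Sf1: flow source, stroke at near end)
b4 stroke at J2  (Se1: effort source, stroke at far end)
b0 stroke at J1  (1-jn J1 has f-setter on 3)
b2 stroke at J1  (J1 flow already set via bond 3)
b1 stroke at TF1  (J2 effort already set via bond 4)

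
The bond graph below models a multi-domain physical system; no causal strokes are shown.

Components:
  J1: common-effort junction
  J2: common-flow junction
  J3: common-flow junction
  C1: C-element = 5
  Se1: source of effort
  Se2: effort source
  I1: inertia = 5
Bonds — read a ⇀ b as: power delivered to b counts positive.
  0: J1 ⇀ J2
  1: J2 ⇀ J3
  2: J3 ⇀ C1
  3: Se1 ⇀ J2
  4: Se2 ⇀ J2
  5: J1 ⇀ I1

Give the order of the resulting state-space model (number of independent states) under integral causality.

2  (C1, I1 all integral)

b3 |J2  (source Se1 imposes e)
b4 |J2  (source Se2 imposes e)
b2 |J3  (C1 integral (e out))
b1 |J2  (J3 needs exactly one f-in)
b0 |J1  (only one flow-in slot at J2)
b5 |I1  (J1: bond 0 brought effort, rest push out)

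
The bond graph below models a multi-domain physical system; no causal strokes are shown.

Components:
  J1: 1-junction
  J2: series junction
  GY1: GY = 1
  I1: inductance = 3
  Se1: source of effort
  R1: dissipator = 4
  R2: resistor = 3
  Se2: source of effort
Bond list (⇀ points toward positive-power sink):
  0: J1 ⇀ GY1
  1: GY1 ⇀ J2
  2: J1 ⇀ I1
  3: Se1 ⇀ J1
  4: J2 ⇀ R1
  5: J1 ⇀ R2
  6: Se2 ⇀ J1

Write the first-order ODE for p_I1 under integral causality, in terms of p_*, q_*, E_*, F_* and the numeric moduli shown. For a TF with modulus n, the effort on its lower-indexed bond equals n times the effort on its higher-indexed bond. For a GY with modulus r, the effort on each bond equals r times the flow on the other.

bond 3 stroke at J1  (Se1 (Se) sets effort on bond)
bond 6 stroke at J1  (source Se2 imposes e)
bond 2 stroke at I1  (I1 integral (f out))
bond 0 stroke at J1  (J1: bond 2 brought flow, rest push out)
bond 5 stroke at J1  (J1: bond 2 brought flow, rest push out)
bond 1 stroke at J2  (GY1 both-in/both-out from 0)
bond 4 stroke at R1  (closing 1-jn rule on J2)

dp_I1/dt = E_Se1 + E_Se2 - 13*p_I1/12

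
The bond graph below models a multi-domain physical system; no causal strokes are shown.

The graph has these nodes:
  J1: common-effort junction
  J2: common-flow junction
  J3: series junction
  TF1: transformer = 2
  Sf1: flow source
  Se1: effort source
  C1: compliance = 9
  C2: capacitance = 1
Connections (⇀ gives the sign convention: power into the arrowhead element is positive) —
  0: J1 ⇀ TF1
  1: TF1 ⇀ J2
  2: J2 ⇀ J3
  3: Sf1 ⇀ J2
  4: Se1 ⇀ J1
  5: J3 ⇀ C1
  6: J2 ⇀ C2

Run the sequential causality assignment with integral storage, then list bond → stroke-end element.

β3 |Sf1  (Sf1 fixes flow; stroke at Sf1)
β4 |J1  (Se1 fixes effort; stroke away)
β0 |TF1  (common-e at J1 fixed by 4)
β1 |J2  (1-jn J2 has f-setter on 3)
β2 |J2  (common-f at J2 fixed by 3)
β6 |J2  (J2 flow already set via bond 3)
β5 |J3  (J3 flow already set via bond 2)

bond 0 stroke at TF1
bond 1 stroke at J2
bond 2 stroke at J2
bond 3 stroke at Sf1
bond 4 stroke at J1
bond 5 stroke at J3
bond 6 stroke at J2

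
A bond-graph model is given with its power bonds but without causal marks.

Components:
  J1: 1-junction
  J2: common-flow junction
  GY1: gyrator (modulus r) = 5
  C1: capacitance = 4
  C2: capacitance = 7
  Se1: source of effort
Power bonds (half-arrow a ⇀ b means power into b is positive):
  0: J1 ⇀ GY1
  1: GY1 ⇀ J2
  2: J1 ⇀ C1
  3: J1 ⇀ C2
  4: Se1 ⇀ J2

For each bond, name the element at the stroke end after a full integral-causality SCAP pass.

bond 4 stroke at J2  (Se1 fixes effort; stroke away)
bond 1 stroke at GY1  (closing 1-jn rule on J2)
bond 0 stroke at GY1  (GY1: gyrator matches bond 1)
bond 2 stroke at J1  (J1 flow already set via bond 0)
bond 3 stroke at J1  (common-f at J1 fixed by 0)

b0 |GY1
b1 |GY1
b2 |J1
b3 |J1
b4 |J2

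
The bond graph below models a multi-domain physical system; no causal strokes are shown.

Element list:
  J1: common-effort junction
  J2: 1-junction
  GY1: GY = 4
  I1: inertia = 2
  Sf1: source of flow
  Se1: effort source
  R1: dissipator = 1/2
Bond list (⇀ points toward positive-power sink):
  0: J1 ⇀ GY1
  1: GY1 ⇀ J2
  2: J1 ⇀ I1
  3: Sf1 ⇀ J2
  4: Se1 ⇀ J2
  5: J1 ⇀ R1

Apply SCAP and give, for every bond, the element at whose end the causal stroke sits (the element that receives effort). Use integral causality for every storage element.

bond 3 stroke→Sf1  (Sf1 fixes flow; stroke at Sf1)
bond 4 stroke→J2  (Se1: effort source, stroke at far end)
bond 1 stroke→J2  (common-f at J2 fixed by 3)
bond 0 stroke→J1  (through GY1, causality inverts; strokes same side of GY1)
bond 2 stroke→I1  (common-e at J1 fixed by 0)
bond 5 stroke→R1  (common-e at J1 fixed by 0)

b0 stroke→J1
b1 stroke→J2
b2 stroke→I1
b3 stroke→Sf1
b4 stroke→J2
b5 stroke→R1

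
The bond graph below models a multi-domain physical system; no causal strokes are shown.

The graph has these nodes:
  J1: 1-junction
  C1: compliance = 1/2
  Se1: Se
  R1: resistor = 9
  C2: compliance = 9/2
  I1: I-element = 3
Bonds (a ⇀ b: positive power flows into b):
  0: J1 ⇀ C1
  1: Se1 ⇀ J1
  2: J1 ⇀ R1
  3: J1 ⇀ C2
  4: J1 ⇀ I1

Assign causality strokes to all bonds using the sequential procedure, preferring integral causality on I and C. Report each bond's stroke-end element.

#0 stroke→J1
#1 stroke→J1
#2 stroke→J1
#3 stroke→J1
#4 stroke→I1

bond 1 |J1  (Se1: effort source, stroke at far end)
bond 0 |J1  (C1 integral (e out))
bond 3 |J1  (C2: C, integral causality)
bond 4 |I1  (I1 integral (f out))
bond 2 |J1  (J1: bond 4 brought flow, rest push out)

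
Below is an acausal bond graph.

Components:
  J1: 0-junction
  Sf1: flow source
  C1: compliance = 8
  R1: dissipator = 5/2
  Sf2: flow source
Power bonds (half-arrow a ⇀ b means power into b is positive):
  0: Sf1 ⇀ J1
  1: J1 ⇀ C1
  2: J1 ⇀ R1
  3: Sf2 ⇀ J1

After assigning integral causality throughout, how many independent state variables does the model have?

1  (C1 all integral)

β0 stroke→Sf1  (Sf1: flow source, stroke at near end)
β3 stroke→Sf2  (Sf2 fixes flow; stroke at Sf2)
β1 stroke→J1  (C1 integral (e out))
β2 stroke→R1  (common-e at J1 fixed by 1)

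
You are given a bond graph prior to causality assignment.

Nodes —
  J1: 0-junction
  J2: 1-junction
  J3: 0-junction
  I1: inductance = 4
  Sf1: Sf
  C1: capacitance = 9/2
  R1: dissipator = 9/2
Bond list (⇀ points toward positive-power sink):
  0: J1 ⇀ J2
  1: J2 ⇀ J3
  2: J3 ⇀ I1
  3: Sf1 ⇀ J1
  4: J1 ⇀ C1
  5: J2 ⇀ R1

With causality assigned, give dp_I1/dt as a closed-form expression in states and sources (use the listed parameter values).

dp_I1/dt = -9*p_I1/8 + 2*q_C1/9

β3 →Sf1  (Sf1 (Sf) sets flow on bond)
β2 →I1  (prefer integral on I1)
β1 →J3  (closing 0-jn rule on J3)
β0 →J2  (common-f at J2 fixed by 1)
β5 →J2  (common-f at J2 fixed by 1)
β4 →J1  (only one effort-in slot at J1)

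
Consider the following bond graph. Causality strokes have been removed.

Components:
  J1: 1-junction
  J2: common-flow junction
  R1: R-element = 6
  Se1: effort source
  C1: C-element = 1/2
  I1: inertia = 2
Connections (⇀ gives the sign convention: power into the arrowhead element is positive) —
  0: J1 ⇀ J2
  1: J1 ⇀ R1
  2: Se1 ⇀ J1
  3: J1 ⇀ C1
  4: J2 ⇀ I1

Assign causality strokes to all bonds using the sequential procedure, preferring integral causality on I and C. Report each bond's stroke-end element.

b0 stroke→J2
b1 stroke→J1
b2 stroke→J1
b3 stroke→J1
b4 stroke→I1

β2 →J1  (source Se1 imposes e)
β3 →J1  (C1 outputs effort q/C1)
β4 →I1  (I1 integral (f out))
β0 →J2  (common-f at J2 fixed by 4)
β1 →J1  (J1: bond 0 brought flow, rest push out)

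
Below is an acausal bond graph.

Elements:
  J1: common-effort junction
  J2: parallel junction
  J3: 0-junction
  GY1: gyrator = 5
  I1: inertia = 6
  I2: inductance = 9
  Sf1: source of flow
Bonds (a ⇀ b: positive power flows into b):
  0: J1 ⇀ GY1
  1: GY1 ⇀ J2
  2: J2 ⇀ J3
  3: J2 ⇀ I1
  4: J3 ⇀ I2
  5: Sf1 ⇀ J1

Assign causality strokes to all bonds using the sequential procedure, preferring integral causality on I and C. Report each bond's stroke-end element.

b5 stroke at Sf1  (source Sf1 imposes f)
b0 stroke at J1  (J1 needs exactly one e-in)
b1 stroke at J2  (GY GY1: same side as bond 0)
b2 stroke at J3  (0-jn J2 has e-setter on 1)
b3 stroke at I1  (0-jn J2 has e-setter on 1)
b4 stroke at I2  (common-e at J3 fixed by 2)

b0 stroke at J1
b1 stroke at J2
b2 stroke at J3
b3 stroke at I1
b4 stroke at I2
b5 stroke at Sf1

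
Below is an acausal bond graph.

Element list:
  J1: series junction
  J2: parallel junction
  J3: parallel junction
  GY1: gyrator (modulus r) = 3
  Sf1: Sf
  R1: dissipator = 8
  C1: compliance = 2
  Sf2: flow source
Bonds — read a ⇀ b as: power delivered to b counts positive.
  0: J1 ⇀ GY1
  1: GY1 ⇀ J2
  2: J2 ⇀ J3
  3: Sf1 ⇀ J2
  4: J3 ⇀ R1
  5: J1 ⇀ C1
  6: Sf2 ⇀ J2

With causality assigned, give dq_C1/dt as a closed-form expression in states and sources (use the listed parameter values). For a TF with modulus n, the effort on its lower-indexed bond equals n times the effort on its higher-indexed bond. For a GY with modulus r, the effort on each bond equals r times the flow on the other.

bond 3 stroke at Sf1  (Sf1 (Sf) sets flow on bond)
bond 6 stroke at Sf2  (Sf2 (Sf) sets flow on bond)
bond 5 stroke at J1  (C1 integral (e out))
bond 0 stroke at GY1  (only one flow-in slot at J1)
bond 1 stroke at GY1  (GY GY1: same side as bond 0)
bond 2 stroke at J2  (only one effort-in slot at J2)
bond 4 stroke at J3  (J3: last free bond brings effort in)

dq_C1/dt = 8*F_Sf1/3 + 8*F_Sf2/3 - 4*q_C1/9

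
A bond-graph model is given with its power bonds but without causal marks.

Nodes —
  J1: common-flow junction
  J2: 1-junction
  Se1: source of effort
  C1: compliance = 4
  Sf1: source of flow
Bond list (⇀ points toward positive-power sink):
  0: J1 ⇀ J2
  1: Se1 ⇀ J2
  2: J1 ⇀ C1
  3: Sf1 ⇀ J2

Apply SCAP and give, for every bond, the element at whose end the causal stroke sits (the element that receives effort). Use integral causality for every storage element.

bond 1 stroke→J2  (Se1 fixes effort; stroke away)
bond 3 stroke→Sf1  (Sf1 (Sf) sets flow on bond)
bond 0 stroke→J2  (common-f at J2 fixed by 3)
bond 2 stroke→J1  (J1 flow already set via bond 0)

b0 stroke→J2
b1 stroke→J2
b2 stroke→J1
b3 stroke→Sf1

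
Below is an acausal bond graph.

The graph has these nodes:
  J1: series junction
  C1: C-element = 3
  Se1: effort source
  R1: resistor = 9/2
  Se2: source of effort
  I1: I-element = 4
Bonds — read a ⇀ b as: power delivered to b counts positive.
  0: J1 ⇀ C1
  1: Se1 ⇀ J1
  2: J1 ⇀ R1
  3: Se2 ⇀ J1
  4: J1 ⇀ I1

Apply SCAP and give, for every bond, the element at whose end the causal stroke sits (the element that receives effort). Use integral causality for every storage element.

b1 stroke at J1  (Se1 fixes effort; stroke away)
b3 stroke at J1  (Se2 (Se) sets effort on bond)
b0 stroke at J1  (C1 outputs effort q/C1)
b4 stroke at I1  (I1 integral (f out))
b2 stroke at J1  (1-jn J1 has f-setter on 4)

#0 →J1
#1 →J1
#2 →J1
#3 →J1
#4 →I1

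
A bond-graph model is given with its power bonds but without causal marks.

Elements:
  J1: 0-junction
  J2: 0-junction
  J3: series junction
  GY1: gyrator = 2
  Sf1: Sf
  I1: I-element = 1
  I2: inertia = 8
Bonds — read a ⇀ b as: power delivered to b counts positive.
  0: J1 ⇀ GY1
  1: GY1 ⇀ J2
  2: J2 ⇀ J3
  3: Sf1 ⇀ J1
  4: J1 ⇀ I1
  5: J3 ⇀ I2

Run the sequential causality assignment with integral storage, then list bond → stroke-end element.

b3 →Sf1  (Sf1 (Sf) sets flow on bond)
b4 →I1  (I1 outputs flow p/I1)
b0 →J1  (only one effort-in slot at J1)
b1 →J2  (GY GY1: same side as bond 0)
b2 →J3  (common-e at J2 fixed by 1)
b5 →I2  (J3: last free bond brings flow in)

bond 0 |J1
bond 1 |J2
bond 2 |J3
bond 3 |Sf1
bond 4 |I1
bond 5 |I2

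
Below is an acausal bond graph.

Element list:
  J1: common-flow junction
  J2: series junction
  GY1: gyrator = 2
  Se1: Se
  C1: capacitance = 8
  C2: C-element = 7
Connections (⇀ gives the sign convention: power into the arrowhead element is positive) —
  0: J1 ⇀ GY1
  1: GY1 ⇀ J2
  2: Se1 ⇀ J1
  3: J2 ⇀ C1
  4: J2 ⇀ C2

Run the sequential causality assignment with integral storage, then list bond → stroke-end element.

bond 2 |J1  (Se1 fixes effort; stroke away)
bond 0 |GY1  (J1 needs exactly one f-in)
bond 1 |GY1  (GY GY1: same side as bond 0)
bond 3 |J2  (J2: bond 1 brought flow, rest push out)
bond 4 |J2  (J2 flow already set via bond 1)

b0 |GY1
b1 |GY1
b2 |J1
b3 |J2
b4 |J2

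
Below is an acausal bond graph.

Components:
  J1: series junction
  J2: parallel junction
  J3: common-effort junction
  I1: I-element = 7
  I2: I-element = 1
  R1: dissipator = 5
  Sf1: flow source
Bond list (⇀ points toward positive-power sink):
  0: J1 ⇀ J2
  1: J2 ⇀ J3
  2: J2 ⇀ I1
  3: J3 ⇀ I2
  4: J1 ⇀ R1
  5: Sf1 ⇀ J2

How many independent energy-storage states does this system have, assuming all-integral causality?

bond 5 stroke at Sf1  (Sf1 fixes flow; stroke at Sf1)
bond 2 stroke at I1  (I1 outputs flow p/I1)
bond 3 stroke at I2  (I2 integral (f out))
bond 1 stroke at J3  (J3: last free bond brings effort in)
bond 0 stroke at J2  (only one effort-in slot at J2)
bond 4 stroke at J1  (common-f at J1 fixed by 0)

2  (I1, I2 all integral)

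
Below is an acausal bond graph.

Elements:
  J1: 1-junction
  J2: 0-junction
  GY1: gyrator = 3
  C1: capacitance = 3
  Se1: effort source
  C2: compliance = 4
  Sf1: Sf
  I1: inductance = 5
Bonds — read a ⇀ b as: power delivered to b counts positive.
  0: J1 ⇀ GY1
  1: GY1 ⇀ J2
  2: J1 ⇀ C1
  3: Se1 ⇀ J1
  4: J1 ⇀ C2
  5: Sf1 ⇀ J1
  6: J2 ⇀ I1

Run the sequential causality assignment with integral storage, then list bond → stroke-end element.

#3 |J1  (Se1 (Se) sets effort on bond)
#5 |Sf1  (Sf1 (Sf) sets flow on bond)
#0 |J1  (1-jn J1 has f-setter on 5)
#2 |J1  (J1: bond 5 brought flow, rest push out)
#4 |J1  (1-jn J1 has f-setter on 5)
#1 |J2  (through GY1, causality inverts; strokes same side of GY1)
#6 |I1  (J2 effort already set via bond 1)

b0 stroke at J1
b1 stroke at J2
b2 stroke at J1
b3 stroke at J1
b4 stroke at J1
b5 stroke at Sf1
b6 stroke at I1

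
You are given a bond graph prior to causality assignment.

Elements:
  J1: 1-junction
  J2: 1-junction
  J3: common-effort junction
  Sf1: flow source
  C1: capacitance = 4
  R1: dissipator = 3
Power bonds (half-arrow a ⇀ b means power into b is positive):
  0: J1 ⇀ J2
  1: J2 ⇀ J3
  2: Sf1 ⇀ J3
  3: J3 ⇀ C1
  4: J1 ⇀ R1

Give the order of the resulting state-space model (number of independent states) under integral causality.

bond 2 stroke→Sf1  (Sf1 (Sf) sets flow on bond)
bond 3 stroke→J3  (prefer integral on C1)
bond 1 stroke→J2  (0-jn J3 has e-setter on 3)
bond 0 stroke→J1  (J2: last free bond brings flow in)
bond 4 stroke→R1  (only one flow-in slot at J1)

1  (C1 all integral)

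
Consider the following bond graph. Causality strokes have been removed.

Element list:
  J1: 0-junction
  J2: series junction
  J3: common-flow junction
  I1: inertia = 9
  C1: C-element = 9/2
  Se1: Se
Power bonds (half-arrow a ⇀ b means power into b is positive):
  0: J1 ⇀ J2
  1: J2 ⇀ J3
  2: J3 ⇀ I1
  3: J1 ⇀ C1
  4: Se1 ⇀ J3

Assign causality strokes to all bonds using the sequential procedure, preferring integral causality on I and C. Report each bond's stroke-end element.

β4 |J3  (Se1: effort source, stroke at far end)
β2 |I1  (prefer integral on I1)
β1 |J3  (1-jn J3 has f-setter on 2)
β0 |J2  (J2 flow already set via bond 1)
β3 |J1  (J1: last free bond brings effort in)

β0 |J2
β1 |J3
β2 |I1
β3 |J1
β4 |J3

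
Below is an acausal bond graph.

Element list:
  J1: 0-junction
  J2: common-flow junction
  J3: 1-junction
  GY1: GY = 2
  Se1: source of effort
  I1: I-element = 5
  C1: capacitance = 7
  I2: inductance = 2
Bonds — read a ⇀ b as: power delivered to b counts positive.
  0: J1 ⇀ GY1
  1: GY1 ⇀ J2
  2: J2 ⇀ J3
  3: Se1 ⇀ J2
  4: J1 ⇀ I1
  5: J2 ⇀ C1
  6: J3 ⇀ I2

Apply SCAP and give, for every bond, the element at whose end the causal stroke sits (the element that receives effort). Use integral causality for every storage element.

b3 |J2  (Se1 fixes effort; stroke away)
b4 |I1  (I1: I, integral causality)
b0 |J1  (J1 needs exactly one e-in)
b1 |J2  (GY GY1: same side as bond 0)
b5 |J2  (prefer integral on C1)
b2 |J3  (only one flow-in slot at J2)
b6 |I2  (closing 1-jn rule on J3)

b0 |J1
b1 |J2
b2 |J3
b3 |J2
b4 |I1
b5 |J2
b6 |I2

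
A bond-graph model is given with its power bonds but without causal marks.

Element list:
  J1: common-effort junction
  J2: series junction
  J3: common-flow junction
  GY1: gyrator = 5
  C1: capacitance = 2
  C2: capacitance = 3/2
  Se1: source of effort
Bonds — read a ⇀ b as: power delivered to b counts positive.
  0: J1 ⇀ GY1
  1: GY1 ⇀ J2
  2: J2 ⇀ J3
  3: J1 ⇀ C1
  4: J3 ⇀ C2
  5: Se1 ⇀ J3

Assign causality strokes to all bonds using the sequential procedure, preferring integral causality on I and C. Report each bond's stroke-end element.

bond 5 |J3  (Se1 fixes effort; stroke away)
bond 3 |J1  (C1: C, integral causality)
bond 0 |GY1  (J1: bond 3 brought effort, rest push out)
bond 1 |GY1  (GY1: gyrator matches bond 0)
bond 2 |J2  (common-f at J2 fixed by 1)
bond 4 |J3  (1-jn J3 has f-setter on 2)

b0 stroke at GY1
b1 stroke at GY1
b2 stroke at J2
b3 stroke at J1
b4 stroke at J3
b5 stroke at J3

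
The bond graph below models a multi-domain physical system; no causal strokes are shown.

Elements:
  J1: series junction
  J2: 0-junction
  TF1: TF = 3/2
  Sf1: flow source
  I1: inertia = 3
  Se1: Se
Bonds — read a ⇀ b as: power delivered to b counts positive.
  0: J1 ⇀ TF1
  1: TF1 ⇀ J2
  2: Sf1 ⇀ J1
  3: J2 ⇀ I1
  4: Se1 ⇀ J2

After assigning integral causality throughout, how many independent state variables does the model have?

1  (I1 all integral)

#2 |Sf1  (Sf1 fixes flow; stroke at Sf1)
#4 |J2  (source Se1 imposes e)
#0 |J1  (J1: bond 2 brought flow, rest push out)
#1 |TF1  (J2 effort already set via bond 4)
#3 |I1  (common-e at J2 fixed by 4)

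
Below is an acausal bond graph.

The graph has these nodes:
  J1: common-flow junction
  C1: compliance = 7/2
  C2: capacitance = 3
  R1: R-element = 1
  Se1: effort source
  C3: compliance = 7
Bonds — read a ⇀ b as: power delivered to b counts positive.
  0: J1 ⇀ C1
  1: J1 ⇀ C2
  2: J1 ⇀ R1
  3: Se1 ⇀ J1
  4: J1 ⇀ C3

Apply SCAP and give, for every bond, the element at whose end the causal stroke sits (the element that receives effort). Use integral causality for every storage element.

#0 →J1
#1 →J1
#2 →R1
#3 →J1
#4 →J1

#3 stroke→J1  (source Se1 imposes e)
#0 stroke→J1  (C1: C, integral causality)
#1 stroke→J1  (C2 integral (e out))
#4 stroke→J1  (C3 integral (e out))
#2 stroke→R1  (only one flow-in slot at J1)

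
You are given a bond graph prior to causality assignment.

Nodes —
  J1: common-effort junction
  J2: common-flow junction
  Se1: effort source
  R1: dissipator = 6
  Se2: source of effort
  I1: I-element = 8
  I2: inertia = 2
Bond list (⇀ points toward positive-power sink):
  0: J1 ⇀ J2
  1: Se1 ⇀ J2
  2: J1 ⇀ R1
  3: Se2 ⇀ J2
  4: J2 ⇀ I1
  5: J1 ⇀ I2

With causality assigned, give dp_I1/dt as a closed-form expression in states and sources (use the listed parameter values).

dp_I1/dt = E_Se1 + E_Se2 - 3*p_I1/4 - 3*p_I2

bond 1 stroke→J2  (Se1 (Se) sets effort on bond)
bond 3 stroke→J2  (Se2: effort source, stroke at far end)
bond 4 stroke→I1  (I1 outputs flow p/I1)
bond 0 stroke→J2  (common-f at J2 fixed by 4)
bond 5 stroke→I2  (I2: I, integral causality)
bond 2 stroke→J1  (J1 needs exactly one e-in)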